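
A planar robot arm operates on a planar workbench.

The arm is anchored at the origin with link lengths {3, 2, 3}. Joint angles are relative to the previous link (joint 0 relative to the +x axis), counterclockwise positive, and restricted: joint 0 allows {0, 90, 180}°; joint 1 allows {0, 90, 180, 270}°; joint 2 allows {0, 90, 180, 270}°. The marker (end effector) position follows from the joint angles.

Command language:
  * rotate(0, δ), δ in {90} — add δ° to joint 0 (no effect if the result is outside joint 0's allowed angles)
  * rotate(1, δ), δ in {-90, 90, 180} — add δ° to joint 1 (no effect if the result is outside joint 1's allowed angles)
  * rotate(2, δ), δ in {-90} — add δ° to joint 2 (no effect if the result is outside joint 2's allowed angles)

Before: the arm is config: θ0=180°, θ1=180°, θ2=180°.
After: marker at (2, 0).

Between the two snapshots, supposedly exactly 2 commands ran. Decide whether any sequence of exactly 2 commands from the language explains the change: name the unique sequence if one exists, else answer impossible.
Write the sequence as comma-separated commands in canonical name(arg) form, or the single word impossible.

rotate(2, -90), rotate(2, -90)

t0: config: θ0=180°, θ1=180°, θ2=180°
t=1 rotate(2, -90) ⇒ config: θ0=180°, θ1=180°, θ2=90°
t=2 rotate(2, -90) ⇒ config: θ0=180°, θ1=180°, θ2=0°
all 25 alternatives checked — unique.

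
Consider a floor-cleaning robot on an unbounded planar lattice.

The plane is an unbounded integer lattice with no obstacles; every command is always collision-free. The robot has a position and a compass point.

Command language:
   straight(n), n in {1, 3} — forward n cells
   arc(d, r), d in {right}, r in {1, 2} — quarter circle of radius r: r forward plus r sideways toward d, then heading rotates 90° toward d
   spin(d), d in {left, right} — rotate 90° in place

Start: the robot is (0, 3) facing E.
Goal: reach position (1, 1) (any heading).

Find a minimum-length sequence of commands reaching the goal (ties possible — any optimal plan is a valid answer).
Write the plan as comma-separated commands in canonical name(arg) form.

from: (0, 3) facing E
1. arc(right, 1) → (1, 2) facing S
2. straight(1) → (1, 1) facing S
shorter routes all fall short; 2 is best.

arc(right, 1), straight(1)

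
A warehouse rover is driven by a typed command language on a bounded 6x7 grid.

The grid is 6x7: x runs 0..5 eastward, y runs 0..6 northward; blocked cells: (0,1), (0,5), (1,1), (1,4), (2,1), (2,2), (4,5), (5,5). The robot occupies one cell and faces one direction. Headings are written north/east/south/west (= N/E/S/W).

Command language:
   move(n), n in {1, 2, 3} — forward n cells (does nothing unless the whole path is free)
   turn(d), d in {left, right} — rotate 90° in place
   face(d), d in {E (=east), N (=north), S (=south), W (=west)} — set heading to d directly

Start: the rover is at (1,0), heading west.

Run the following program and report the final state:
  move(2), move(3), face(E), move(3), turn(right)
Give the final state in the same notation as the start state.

at (4,0), heading south

t0: at (1,0), heading west
step 1 (move(2)): at (1,0), heading west
step 2 (move(3)): at (1,0), heading west
step 3 (face(E)): at (1,0), heading east
step 4 (move(3)): at (4,0), heading east
step 5 (turn(right)): at (4,0), heading south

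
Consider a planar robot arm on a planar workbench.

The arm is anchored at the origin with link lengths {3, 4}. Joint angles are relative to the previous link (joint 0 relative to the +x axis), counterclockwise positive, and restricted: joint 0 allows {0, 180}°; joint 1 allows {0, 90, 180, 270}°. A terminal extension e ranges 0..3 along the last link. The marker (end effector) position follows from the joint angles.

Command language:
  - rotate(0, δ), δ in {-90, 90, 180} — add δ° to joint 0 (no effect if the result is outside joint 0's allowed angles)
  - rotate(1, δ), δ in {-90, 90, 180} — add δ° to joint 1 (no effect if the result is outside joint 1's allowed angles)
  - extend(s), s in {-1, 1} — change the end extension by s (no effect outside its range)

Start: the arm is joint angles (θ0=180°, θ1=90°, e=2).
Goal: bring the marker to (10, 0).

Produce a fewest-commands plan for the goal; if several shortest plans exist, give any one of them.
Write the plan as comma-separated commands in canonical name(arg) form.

rotate(1, -90), extend(1), rotate(0, 180)

initial: joint angles (θ0=180°, θ1=90°, e=2)
step 1 (rotate(1, -90)): joint angles (θ0=180°, θ1=0°, e=2)
step 2 (extend(1)): joint angles (θ0=180°, θ1=0°, e=3)
step 3 (rotate(0, 180)): joint angles (θ0=0°, θ1=0°, e=3)
minimal: 3 command(s), checked below 3.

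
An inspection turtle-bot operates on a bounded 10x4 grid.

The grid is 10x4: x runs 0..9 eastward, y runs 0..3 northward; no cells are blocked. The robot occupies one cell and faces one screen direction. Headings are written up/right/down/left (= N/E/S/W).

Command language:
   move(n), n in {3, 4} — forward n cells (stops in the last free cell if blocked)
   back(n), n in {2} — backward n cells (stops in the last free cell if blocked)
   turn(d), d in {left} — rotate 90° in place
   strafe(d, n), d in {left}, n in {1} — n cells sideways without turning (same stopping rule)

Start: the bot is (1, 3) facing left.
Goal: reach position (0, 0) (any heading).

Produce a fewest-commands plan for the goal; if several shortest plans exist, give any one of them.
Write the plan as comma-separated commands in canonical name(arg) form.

move(4), turn(left), move(4)

start: (1, 3) facing left
step 1 (move(4)): (0, 3) facing left
step 2 (turn(left)): (0, 3) facing down
step 3 (move(4)): (0, 0) facing down
shorter routes all fall short; 3 is best.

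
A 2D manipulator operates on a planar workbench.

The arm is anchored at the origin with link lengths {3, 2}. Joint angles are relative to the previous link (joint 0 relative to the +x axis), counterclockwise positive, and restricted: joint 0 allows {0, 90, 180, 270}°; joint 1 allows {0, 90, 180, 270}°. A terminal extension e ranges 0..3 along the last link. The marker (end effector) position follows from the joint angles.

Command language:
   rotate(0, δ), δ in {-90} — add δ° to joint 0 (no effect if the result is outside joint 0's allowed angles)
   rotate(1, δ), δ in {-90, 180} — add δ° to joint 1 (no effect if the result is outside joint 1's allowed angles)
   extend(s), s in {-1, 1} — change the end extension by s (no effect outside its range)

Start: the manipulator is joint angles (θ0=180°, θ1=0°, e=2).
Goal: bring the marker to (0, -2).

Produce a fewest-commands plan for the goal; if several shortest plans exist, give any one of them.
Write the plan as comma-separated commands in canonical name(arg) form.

initial: joint angles (θ0=180°, θ1=0°, e=2)
step 1 (extend(1)): joint angles (θ0=180°, θ1=0°, e=3)
step 2 (rotate(0, -90)): joint angles (θ0=90°, θ1=0°, e=3)
step 3 (rotate(1, 180)): joint angles (θ0=90°, θ1=180°, e=3)
no 2-step plan works, so 3 is optimal.

extend(1), rotate(0, -90), rotate(1, 180)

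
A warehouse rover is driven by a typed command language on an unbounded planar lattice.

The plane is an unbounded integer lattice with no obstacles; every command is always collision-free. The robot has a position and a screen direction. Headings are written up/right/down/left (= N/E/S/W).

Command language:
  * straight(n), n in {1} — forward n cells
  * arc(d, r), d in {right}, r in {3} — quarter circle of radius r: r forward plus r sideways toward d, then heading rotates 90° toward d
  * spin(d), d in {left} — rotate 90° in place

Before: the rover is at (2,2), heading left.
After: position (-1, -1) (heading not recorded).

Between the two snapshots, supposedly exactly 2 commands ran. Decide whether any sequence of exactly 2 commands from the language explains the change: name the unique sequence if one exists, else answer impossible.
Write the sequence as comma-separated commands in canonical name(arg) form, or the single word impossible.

key: order matters: swapping spin(left) and arc(right, 3) lands elsewhere
initial: at (2,2), heading left
[1] after spin(left): at (2,2), heading down
[2] after arc(right, 3): at (-1,-1), heading left
uniquely the one of 9 2-step routes that fits.

spin(left), arc(right, 3)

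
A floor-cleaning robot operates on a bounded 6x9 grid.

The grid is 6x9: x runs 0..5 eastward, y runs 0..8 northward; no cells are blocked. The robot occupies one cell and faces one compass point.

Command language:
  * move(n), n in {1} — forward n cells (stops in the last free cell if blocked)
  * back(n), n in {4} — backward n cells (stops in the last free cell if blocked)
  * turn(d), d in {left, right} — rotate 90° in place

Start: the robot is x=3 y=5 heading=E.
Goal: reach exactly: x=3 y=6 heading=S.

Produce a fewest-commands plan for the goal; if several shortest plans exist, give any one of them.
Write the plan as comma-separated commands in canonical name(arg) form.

t0: x=3 y=5 heading=E
step 1 (turn(left)): x=3 y=5 heading=N
step 2 (move(1)): x=3 y=6 heading=N
step 3 (turn(left)): x=3 y=6 heading=W
step 4 (turn(left)): x=3 y=6 heading=S
minimal: 4 command(s), checked below 4.

turn(left), move(1), turn(left), turn(left)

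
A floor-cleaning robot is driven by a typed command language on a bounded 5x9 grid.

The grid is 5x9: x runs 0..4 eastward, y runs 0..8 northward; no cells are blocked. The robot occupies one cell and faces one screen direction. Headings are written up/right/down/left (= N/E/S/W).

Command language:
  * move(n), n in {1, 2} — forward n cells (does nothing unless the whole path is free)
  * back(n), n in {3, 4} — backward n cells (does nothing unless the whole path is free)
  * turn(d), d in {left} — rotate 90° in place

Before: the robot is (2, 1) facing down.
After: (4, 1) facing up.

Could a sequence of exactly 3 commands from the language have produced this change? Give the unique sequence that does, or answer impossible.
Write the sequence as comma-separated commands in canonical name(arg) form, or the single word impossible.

key: position moved to (4,1) AND the heading swung to N — translation plus rotation needed
from: (2, 1) facing down
step 1 (turn(left)): (2, 1) facing right
step 2 (move(2)): (4, 1) facing right
step 3 (turn(left)): (4, 1) facing up
no rival 3-sequence matches.

turn(left), move(2), turn(left)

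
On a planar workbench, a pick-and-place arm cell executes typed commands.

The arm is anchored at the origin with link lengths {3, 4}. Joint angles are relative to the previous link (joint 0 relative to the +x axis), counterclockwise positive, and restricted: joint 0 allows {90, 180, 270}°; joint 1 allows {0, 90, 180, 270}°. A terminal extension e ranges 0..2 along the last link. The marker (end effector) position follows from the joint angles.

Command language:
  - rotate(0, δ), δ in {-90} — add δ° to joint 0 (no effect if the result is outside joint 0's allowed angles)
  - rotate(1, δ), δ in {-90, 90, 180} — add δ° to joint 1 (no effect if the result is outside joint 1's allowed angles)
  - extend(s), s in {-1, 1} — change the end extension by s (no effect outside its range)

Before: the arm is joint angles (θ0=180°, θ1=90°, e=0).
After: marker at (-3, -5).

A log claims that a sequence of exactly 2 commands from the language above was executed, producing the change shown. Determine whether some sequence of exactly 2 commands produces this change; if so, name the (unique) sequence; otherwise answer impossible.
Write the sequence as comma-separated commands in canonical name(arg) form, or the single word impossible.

key: running extend(1) before extend(-1) would end elsewhere — order is forced
start: joint angles (θ0=180°, θ1=90°, e=0)
step 1 (extend(-1)): joint angles (θ0=180°, θ1=90°, e=0)
step 2 (extend(1)): joint angles (θ0=180°, θ1=90°, e=1)
uniquely the one of 36 2-step routes that fits.

extend(-1), extend(1)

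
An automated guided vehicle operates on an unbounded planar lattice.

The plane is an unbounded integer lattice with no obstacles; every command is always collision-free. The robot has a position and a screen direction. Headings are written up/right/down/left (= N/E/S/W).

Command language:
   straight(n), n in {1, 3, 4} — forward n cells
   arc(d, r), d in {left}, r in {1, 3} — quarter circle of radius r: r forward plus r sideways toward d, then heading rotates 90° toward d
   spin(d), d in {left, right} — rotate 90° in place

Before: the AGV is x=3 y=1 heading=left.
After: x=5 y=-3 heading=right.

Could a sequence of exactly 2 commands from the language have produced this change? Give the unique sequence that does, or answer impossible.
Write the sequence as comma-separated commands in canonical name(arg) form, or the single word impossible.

key: order matters: swapping arc(left, 1) and arc(left, 3) lands elsewhere
t0: x=3 y=1 heading=left
[1] after arc(left, 1): x=2 y=0 heading=down
[2] after arc(left, 3): x=5 y=-3 heading=right
no other 2-command option fits: unique.

arc(left, 1), arc(left, 3)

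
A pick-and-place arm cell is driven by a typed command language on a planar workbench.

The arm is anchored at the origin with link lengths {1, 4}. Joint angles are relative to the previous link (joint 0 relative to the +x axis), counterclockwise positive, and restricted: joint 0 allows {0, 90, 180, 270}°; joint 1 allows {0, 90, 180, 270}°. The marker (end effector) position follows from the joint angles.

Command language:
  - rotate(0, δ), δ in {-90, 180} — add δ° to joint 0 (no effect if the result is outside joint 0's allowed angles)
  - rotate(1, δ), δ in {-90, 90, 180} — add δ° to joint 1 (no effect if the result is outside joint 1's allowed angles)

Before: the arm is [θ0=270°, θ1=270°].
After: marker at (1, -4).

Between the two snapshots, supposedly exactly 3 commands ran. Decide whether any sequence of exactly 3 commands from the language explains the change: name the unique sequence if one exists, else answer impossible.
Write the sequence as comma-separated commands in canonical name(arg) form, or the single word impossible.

begin: [θ0=270°, θ1=270°]
step 1 (rotate(0, -90)): [θ0=180°, θ1=270°]
step 2 (rotate(0, -90)): [θ0=90°, θ1=270°]
step 3 (rotate(0, -90)): [θ0=0°, θ1=270°]
no rival 3-sequence matches.

rotate(0, -90), rotate(0, -90), rotate(0, -90)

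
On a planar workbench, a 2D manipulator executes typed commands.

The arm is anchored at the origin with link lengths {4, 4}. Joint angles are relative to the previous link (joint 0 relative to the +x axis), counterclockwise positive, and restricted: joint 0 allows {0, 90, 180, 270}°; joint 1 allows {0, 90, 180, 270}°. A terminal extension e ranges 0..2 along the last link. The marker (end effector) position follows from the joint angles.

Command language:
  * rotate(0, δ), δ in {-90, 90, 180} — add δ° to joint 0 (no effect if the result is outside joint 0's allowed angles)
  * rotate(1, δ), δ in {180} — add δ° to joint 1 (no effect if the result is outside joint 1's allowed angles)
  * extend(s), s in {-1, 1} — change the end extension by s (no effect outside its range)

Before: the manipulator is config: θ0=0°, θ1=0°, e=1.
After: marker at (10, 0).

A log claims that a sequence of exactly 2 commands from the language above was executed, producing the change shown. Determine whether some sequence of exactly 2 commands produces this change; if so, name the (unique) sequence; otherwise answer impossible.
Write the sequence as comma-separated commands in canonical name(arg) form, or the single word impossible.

from: config: θ0=0°, θ1=0°, e=1
[1] after extend(1): config: θ0=0°, θ1=0°, e=2
[2] after extend(1): config: θ0=0°, θ1=0°, e=2
uniquely the one of 36 2-step routes that fits.

extend(1), extend(1)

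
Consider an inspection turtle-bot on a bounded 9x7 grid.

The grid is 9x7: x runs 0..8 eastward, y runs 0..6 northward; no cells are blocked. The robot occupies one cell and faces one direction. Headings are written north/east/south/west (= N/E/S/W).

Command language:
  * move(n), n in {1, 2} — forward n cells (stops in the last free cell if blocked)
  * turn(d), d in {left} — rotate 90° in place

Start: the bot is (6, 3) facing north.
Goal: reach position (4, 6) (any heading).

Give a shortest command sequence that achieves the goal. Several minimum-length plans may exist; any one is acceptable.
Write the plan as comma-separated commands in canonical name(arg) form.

start: (6, 3) facing north
step 1 (move(2)): (6, 5) facing north
step 2 (move(2)): (6, 6) facing north
step 3 (turn(left)): (6, 6) facing west
step 4 (move(2)): (4, 6) facing west
minimal: 4 command(s), checked below 4.

move(2), move(2), turn(left), move(2)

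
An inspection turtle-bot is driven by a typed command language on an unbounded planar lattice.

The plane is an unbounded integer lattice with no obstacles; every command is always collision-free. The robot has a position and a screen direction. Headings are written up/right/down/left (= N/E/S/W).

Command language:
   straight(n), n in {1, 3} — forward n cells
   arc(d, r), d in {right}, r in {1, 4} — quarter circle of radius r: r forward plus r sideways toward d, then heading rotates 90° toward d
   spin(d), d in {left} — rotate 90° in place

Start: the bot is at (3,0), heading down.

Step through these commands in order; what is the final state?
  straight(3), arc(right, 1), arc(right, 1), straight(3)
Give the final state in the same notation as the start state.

start: at (3,0), heading down
t=1 straight(3) ⇒ at (3,-3), heading down
t=2 arc(right, 1) ⇒ at (2,-4), heading left
t=3 arc(right, 1) ⇒ at (1,-3), heading up
t=4 straight(3) ⇒ at (1,0), heading up

at (1,0), heading up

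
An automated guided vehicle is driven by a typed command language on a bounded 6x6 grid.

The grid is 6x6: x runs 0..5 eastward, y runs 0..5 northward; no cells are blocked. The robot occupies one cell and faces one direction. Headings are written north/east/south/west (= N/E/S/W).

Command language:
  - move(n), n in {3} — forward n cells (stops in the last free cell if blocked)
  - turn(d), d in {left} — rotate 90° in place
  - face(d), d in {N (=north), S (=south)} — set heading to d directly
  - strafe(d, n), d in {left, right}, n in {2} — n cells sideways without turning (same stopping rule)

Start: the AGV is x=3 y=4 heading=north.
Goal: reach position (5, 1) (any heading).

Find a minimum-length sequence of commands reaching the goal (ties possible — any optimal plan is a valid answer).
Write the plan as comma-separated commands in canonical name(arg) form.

from: x=3 y=4 heading=north
step 1 (strafe(right, 2)): x=5 y=4 heading=north
step 2 (face(S)): x=5 y=4 heading=south
step 3 (move(3)): x=5 y=1 heading=south
nothing shorter than 3 reaches the goal.

strafe(right, 2), face(S), move(3)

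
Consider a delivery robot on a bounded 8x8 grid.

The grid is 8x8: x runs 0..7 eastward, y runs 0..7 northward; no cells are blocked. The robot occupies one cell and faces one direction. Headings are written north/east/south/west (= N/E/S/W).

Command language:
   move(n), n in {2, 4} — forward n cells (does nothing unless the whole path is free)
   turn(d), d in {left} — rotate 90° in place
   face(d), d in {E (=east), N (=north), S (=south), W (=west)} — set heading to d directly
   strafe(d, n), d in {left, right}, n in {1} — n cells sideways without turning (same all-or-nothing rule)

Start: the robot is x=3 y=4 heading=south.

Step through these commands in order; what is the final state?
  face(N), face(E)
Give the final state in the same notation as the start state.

t0: x=3 y=4 heading=south
1. face(N) → x=3 y=4 heading=north
2. face(E) → x=3 y=4 heading=east

x=3 y=4 heading=east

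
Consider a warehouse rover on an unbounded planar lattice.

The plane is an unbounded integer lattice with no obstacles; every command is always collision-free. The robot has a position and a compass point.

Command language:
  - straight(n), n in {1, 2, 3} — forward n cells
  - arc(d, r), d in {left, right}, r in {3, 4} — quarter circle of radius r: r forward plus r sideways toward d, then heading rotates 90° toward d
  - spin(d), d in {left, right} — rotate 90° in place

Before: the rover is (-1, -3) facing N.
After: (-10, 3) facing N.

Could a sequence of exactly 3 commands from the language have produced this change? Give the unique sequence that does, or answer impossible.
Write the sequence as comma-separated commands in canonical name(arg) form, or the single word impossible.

arc(left, 3), straight(3), arc(right, 3)

key: heading stays N — rotations cancel among the 3 commands
t0: (-1, -3) facing N
step 1 (arc(left, 3)): (-4, 0) facing W
step 2 (straight(3)): (-7, 0) facing W
step 3 (arc(right, 3)): (-10, 3) facing N
uniquely the one of 729 3-step routes that fits.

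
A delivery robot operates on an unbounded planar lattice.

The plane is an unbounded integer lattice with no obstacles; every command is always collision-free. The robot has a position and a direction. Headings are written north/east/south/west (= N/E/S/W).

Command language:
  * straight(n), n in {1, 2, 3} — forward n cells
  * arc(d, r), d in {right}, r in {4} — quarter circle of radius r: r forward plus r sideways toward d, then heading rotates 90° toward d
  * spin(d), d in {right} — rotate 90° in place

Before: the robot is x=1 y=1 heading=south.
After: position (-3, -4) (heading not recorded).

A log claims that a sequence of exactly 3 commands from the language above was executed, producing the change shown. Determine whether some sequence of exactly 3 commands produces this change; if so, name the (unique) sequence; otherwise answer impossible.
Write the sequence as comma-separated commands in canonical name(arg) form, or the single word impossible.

straight(1), arc(right, 4), spin(right)

key: order matters: swapping straight(1) and spin(right) lands elsewhere
start: x=1 y=1 heading=south
t=1 straight(1) ⇒ x=1 y=0 heading=south
t=2 arc(right, 4) ⇒ x=-3 y=-4 heading=west
t=3 spin(right) ⇒ x=-3 y=-4 heading=north
no rival 3-sequence matches.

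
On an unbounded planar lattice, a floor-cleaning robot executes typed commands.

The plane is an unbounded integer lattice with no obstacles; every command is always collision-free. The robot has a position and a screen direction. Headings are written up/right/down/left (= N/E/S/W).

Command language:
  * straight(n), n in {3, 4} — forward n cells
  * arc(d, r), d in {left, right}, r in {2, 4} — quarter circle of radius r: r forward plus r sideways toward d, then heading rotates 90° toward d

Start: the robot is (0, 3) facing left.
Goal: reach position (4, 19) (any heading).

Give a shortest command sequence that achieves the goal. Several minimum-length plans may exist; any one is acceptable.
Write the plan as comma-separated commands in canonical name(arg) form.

begin: (0, 3) facing left
[1] after arc(right, 4): (-4, 7) facing up
[2] after straight(4): (-4, 11) facing up
[3] after arc(right, 4): (0, 15) facing right
[4] after arc(left, 4): (4, 19) facing up
minimal: 4 command(s), checked below 4.

arc(right, 4), straight(4), arc(right, 4), arc(left, 4)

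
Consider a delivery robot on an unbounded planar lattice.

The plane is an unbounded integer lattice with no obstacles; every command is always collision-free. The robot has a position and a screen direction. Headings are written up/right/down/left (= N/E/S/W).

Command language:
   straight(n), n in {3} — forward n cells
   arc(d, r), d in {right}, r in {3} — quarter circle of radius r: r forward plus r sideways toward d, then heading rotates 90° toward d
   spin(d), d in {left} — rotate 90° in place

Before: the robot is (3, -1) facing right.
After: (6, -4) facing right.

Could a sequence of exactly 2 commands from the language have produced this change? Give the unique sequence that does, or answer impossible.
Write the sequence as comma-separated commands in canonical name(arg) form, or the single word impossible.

arc(right, 3), spin(left)

key: still facing E at the end — net rotation zero over 2 steps
from: (3, -1) facing right
[1] after arc(right, 3): (6, -4) facing down
[2] after spin(left): (6, -4) facing right
no rival 2-sequence matches.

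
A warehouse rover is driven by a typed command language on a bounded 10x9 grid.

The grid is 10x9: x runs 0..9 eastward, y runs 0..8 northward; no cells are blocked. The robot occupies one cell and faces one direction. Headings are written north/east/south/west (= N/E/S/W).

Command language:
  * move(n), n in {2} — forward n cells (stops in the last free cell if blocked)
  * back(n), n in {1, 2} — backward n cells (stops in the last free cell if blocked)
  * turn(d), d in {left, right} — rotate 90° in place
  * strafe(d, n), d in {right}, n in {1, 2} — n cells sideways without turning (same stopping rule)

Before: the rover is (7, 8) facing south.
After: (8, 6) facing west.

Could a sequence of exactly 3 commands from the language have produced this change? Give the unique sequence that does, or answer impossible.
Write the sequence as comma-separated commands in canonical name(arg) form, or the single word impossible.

move(2), turn(right), back(1)

key: running back(1) before move(2) would end elsewhere — order is forced
initial: (7, 8) facing south
step 1 (move(2)): (7, 6) facing south
step 2 (turn(right)): (7, 6) facing west
step 3 (back(1)): (8, 6) facing west
no rival 3-sequence matches.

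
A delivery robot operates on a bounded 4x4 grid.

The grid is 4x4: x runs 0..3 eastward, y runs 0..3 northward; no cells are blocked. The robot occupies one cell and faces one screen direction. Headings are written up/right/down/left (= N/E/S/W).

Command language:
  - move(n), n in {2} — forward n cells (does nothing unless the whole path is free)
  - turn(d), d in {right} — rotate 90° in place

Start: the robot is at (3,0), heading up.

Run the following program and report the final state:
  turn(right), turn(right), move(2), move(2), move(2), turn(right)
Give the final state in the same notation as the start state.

at (3,0), heading left

from: at (3,0), heading up
[1] after turn(right): at (3,0), heading right
[2] after turn(right): at (3,0), heading down
[3] after move(2): at (3,0), heading down
[4] after move(2): at (3,0), heading down
[5] after move(2): at (3,0), heading down
[6] after turn(right): at (3,0), heading left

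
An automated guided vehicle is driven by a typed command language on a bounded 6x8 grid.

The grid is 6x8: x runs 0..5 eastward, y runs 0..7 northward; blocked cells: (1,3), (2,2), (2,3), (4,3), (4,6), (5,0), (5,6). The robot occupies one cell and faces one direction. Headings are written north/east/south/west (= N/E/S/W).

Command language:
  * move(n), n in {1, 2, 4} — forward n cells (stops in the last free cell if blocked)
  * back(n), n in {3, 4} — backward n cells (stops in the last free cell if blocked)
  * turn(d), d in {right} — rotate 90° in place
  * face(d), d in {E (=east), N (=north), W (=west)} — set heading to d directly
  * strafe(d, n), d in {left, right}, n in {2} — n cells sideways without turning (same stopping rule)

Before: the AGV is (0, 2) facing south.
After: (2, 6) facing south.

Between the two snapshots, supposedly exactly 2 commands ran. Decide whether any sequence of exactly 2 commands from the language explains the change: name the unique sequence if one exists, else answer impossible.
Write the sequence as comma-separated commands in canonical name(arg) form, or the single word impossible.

back(4), strafe(left, 2)

key: order matters: swapping back(4) and strafe(left, 2) lands elsewhere
t0: (0, 2) facing south
[1] after back(4): (0, 6) facing south
[2] after strafe(left, 2): (2, 6) facing south
no other 2-command option fits: unique.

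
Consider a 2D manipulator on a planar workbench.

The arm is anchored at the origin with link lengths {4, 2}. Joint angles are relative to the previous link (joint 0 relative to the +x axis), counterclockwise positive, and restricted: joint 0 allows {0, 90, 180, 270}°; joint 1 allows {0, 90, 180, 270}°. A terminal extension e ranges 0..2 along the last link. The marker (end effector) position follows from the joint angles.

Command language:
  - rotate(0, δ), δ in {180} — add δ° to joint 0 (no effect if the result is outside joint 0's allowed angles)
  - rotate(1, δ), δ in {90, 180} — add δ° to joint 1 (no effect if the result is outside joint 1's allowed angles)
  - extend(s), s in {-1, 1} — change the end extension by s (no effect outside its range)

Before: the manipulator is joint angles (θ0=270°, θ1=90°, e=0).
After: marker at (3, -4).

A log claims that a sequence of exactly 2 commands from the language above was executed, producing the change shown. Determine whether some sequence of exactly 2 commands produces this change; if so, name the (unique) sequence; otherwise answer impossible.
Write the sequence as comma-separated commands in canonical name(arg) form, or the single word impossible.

extend(-1), extend(1)

key: order matters: swapping extend(-1) and extend(1) lands elsewhere
begin: joint angles (θ0=270°, θ1=90°, e=0)
[1] after extend(-1): joint angles (θ0=270°, θ1=90°, e=0)
[2] after extend(1): joint angles (θ0=270°, θ1=90°, e=1)
all 25 alternatives checked — unique.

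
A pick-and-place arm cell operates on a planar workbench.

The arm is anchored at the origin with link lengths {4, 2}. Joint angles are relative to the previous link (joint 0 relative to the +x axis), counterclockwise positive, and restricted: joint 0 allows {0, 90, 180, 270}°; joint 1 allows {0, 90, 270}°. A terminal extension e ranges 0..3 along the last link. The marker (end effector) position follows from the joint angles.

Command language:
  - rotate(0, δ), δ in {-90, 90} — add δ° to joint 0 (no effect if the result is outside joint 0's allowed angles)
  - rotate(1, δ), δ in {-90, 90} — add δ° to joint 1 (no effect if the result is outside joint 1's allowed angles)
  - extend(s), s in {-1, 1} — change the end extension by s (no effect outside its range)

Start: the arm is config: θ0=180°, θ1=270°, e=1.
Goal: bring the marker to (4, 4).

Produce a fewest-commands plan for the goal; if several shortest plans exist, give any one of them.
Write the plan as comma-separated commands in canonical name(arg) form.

t0: config: θ0=180°, θ1=270°, e=1
[1] after extend(1): config: θ0=180°, θ1=270°, e=2
[2] after rotate(0, -90): config: θ0=90°, θ1=270°, e=2
minimal: 2 command(s), checked below 2.

extend(1), rotate(0, -90)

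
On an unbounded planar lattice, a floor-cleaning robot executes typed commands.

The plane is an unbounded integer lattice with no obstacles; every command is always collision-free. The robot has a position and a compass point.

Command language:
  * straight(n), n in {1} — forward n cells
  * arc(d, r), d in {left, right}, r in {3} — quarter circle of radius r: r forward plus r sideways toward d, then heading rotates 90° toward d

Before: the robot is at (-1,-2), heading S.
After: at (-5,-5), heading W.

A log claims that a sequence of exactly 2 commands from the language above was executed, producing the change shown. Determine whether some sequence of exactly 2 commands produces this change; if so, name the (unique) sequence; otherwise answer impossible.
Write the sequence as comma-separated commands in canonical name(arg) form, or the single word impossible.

key: order matters: swapping arc(right, 3) and straight(1) lands elsewhere
initial: at (-1,-2), heading S
step 1 (arc(right, 3)): at (-4,-5), heading W
step 2 (straight(1)): at (-5,-5), heading W
no rival 2-sequence matches.

arc(right, 3), straight(1)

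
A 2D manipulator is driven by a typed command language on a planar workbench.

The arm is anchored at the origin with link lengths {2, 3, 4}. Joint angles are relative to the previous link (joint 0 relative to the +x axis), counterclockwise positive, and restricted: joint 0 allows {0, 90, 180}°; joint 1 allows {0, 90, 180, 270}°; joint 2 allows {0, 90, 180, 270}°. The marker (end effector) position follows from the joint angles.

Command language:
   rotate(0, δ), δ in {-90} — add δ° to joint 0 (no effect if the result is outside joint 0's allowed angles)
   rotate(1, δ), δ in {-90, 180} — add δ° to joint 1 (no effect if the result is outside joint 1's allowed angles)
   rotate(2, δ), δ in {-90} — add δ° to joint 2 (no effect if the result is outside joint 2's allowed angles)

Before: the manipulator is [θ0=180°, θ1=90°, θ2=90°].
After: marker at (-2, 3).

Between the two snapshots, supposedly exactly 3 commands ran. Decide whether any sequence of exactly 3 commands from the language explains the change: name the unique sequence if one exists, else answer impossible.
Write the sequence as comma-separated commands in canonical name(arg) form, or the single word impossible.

rotate(0, -90), rotate(0, -90), rotate(0, -90)

begin: [θ0=180°, θ1=90°, θ2=90°]
[1] after rotate(0, -90): [θ0=90°, θ1=90°, θ2=90°]
[2] after rotate(0, -90): [θ0=0°, θ1=90°, θ2=90°]
[3] after rotate(0, -90): [θ0=0°, θ1=90°, θ2=90°]
all 64 alternatives checked — unique.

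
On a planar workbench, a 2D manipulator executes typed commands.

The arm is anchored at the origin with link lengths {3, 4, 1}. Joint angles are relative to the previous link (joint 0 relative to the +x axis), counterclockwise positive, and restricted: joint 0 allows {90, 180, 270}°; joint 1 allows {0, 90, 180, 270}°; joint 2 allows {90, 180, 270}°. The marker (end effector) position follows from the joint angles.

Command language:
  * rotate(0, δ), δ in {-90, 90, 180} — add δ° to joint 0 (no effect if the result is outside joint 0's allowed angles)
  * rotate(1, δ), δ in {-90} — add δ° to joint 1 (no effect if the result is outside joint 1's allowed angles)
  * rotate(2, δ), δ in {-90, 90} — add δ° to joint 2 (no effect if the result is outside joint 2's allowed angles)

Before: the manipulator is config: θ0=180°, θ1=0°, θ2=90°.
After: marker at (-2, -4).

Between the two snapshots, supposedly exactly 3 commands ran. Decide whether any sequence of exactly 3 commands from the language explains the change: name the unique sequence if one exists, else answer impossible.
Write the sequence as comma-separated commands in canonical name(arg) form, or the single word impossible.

rotate(1, -90), rotate(1, -90), rotate(1, -90)

t0: config: θ0=180°, θ1=0°, θ2=90°
step 1 (rotate(1, -90)): config: θ0=180°, θ1=270°, θ2=90°
step 2 (rotate(1, -90)): config: θ0=180°, θ1=180°, θ2=90°
step 3 (rotate(1, -90)): config: θ0=180°, θ1=90°, θ2=90°
no rival 3-sequence matches.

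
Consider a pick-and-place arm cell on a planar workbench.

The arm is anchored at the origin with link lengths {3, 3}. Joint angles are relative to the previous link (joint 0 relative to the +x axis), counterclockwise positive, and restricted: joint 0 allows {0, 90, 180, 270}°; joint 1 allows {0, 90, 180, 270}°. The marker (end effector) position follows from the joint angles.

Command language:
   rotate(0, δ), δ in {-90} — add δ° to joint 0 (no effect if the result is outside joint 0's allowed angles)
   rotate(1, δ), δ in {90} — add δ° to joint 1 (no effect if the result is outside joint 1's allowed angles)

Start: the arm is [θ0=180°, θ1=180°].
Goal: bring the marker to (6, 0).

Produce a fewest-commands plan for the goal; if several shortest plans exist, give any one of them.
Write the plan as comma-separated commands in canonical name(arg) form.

rotate(0, -90), rotate(0, -90), rotate(1, 90), rotate(1, 90)

from: [θ0=180°, θ1=180°]
step 1 (rotate(0, -90)): [θ0=90°, θ1=180°]
step 2 (rotate(0, -90)): [θ0=0°, θ1=180°]
step 3 (rotate(1, 90)): [θ0=0°, θ1=270°]
step 4 (rotate(1, 90)): [θ0=0°, θ1=0°]
nothing shorter than 4 reaches the goal.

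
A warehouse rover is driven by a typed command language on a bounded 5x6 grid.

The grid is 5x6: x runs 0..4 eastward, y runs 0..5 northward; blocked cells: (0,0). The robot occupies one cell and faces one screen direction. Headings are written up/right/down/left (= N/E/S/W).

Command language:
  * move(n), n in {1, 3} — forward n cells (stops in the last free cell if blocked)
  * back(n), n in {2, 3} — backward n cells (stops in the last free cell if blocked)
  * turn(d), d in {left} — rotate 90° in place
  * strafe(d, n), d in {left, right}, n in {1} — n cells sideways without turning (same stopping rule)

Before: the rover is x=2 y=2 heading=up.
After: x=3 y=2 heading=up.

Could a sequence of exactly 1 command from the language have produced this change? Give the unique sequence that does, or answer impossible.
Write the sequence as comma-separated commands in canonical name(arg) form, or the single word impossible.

key: heading stays N — the single command does not turn
from: x=2 y=2 heading=up
1. strafe(right, 1) → x=3 y=2 heading=up
no other 1-command option fits: unique.

strafe(right, 1)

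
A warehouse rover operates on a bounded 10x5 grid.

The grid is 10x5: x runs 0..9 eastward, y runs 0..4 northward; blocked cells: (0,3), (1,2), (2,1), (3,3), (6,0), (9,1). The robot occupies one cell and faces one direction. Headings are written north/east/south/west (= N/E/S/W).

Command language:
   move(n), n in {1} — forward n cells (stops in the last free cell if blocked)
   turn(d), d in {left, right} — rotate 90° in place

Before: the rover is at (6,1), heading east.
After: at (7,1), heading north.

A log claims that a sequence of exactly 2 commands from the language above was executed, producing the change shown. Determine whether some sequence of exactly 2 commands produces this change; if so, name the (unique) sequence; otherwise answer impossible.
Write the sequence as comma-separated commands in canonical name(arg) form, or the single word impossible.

move(1), turn(left)

key: position moved to (7,1) AND the heading swung to N — translation plus rotation needed
start: at (6,1), heading east
t=1 move(1) ⇒ at (7,1), heading east
t=2 turn(left) ⇒ at (7,1), heading north
all 9 alternatives checked — unique.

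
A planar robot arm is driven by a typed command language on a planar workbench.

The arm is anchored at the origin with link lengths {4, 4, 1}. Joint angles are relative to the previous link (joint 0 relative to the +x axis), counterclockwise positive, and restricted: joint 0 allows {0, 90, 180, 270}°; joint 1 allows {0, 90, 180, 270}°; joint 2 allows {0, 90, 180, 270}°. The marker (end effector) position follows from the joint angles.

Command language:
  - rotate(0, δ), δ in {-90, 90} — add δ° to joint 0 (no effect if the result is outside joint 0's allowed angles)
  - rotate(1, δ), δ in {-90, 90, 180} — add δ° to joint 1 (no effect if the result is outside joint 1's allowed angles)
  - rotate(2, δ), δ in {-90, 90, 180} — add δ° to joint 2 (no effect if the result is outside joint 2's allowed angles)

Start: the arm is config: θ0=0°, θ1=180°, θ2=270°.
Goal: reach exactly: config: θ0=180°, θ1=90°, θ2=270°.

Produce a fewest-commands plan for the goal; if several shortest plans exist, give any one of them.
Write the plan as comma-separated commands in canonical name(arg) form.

rotate(1, -90), rotate(0, 90), rotate(0, 90)

initial: config: θ0=0°, θ1=180°, θ2=270°
step 1 (rotate(1, -90)): config: θ0=0°, θ1=90°, θ2=270°
step 2 (rotate(0, 90)): config: θ0=90°, θ1=90°, θ2=270°
step 3 (rotate(0, 90)): config: θ0=180°, θ1=90°, θ2=270°
minimal: 3 command(s), checked below 3.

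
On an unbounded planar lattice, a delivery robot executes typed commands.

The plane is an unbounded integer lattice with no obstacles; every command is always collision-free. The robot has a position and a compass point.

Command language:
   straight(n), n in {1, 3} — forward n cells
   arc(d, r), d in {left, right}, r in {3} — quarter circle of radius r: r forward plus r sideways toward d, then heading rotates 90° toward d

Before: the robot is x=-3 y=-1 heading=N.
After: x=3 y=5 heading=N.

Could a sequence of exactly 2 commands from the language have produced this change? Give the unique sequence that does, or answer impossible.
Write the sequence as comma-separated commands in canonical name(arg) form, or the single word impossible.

key: order matters: swapping arc(right, 3) and arc(left, 3) lands elsewhere
initial: x=-3 y=-1 heading=N
1. arc(right, 3) → x=0 y=2 heading=E
2. arc(left, 3) → x=3 y=5 heading=N
no other 2-command option fits: unique.

arc(right, 3), arc(left, 3)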